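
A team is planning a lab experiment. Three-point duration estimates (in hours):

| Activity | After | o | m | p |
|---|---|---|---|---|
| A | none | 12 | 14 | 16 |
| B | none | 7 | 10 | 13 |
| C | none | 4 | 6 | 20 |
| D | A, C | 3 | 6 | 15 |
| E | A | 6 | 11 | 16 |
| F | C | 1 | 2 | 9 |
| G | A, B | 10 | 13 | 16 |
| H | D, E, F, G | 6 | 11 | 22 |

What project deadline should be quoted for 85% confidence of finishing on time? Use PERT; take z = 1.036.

te_A = (12 + 4·14 + 16)/6 = 84/6 = 14; σ²_A = ((16−12)/6)² = 0.444
te_B = (7 + 4·10 + 13)/6 = 60/6 = 10; σ²_B = ((13−7)/6)² = 1.000
te_C = (4 + 4·6 + 20)/6 = 48/6 = 8; σ²_C = ((20−4)/6)² = 7.111
te_D = (3 + 4·6 + 15)/6 = 42/6 = 7; σ²_D = ((15−3)/6)² = 4.000
te_E = (6 + 4·11 + 16)/6 = 66/6 = 11; σ²_E = ((16−6)/6)² = 2.778
te_F = (1 + 4·2 + 9)/6 = 18/6 = 3; σ²_F = ((9−1)/6)² = 1.778
te_G = (10 + 4·13 + 16)/6 = 78/6 = 13; σ²_G = ((16−10)/6)² = 1.000
te_H = (6 + 4·11 + 22)/6 = 72/6 = 12; σ²_H = ((22−6)/6)² = 7.111

Forward pass:
ES_A = 0; EF_A = 14
ES_B = 0; EF_B = 10
ES_C = 0; EF_C = 8
ES_D = max(EF_A=14, EF_C=8) = 14; EF_D = 14+7 = 21
ES_E = 14; EF_E = 14+11 = 25
ES_F = 8; EF_F = 8+3 = 11
ES_G = max(EF_A=14, EF_B=10) = 14; EF_G = 14+13 = 27
ES_H = max(EF_D=21, EF_E=25, EF_F=11, EF_G=27) = 27; EF_H = 27+12 = 39
Expected project duration μ = 39 hours. Critical path: A → G → H.

Variance along critical path = 0.444 + 1.000 + 7.111 = 8.556; σ = 2.925 hours.
D = μ + z·σ = 39 + 1.036·2.925 = 42.0 hours

42.0 hours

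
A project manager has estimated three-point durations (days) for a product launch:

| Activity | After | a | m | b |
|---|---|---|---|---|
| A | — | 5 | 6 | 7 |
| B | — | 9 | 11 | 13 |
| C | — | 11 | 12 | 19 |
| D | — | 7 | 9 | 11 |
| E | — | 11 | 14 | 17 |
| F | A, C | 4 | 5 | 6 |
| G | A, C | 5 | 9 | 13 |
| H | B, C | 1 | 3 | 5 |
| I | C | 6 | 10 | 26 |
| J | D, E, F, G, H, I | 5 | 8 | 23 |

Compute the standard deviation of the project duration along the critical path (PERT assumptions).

te_A = (5 + 4·6 + 7)/6 = 36/6 = 6; σ²_A = ((7−5)/6)² = 0.111
te_B = (9 + 4·11 + 13)/6 = 66/6 = 11; σ²_B = ((13−9)/6)² = 0.444
te_C = (11 + 4·12 + 19)/6 = 78/6 = 13; σ²_C = ((19−11)/6)² = 1.778
te_D = (7 + 4·9 + 11)/6 = 54/6 = 9; σ²_D = ((11−7)/6)² = 0.444
te_E = (11 + 4·14 + 17)/6 = 84/6 = 14; σ²_E = ((17−11)/6)² = 1.000
te_F = (4 + 4·5 + 6)/6 = 30/6 = 5; σ²_F = ((6−4)/6)² = 0.111
te_G = (5 + 4·9 + 13)/6 = 54/6 = 9; σ²_G = ((13−5)/6)² = 1.778
te_H = (1 + 4·3 + 5)/6 = 18/6 = 3; σ²_H = ((5−1)/6)² = 0.444
te_I = (6 + 4·10 + 26)/6 = 72/6 = 12; σ²_I = ((26−6)/6)² = 11.111
te_J = (5 + 4·8 + 23)/6 = 60/6 = 10; σ²_J = ((23−5)/6)² = 9.000

Forward pass:
ES_A = 0; EF_A = 6
ES_B = 0; EF_B = 11
ES_C = 0; EF_C = 13
ES_D = 0; EF_D = 9
ES_E = 0; EF_E = 14
ES_F = max(EF_A=6, EF_C=13) = 13; EF_F = 13+5 = 18
ES_G = max(EF_A=6, EF_C=13) = 13; EF_G = 13+9 = 22
ES_H = max(EF_B=11, EF_C=13) = 13; EF_H = 13+3 = 16
ES_I = 13; EF_I = 13+12 = 25
ES_J = max(EF_D=9, EF_E=14, EF_F=18, EF_G=22, EF_H=16, EF_I=25) = 25; EF_J = 25+10 = 35
Expected project duration μ = 35 days. Critical path: C → I → J.

Variance along critical path = 1.778 + 11.111 + 9.000 = 21.889
σ = √21.889 = 4.679 days

4.68 days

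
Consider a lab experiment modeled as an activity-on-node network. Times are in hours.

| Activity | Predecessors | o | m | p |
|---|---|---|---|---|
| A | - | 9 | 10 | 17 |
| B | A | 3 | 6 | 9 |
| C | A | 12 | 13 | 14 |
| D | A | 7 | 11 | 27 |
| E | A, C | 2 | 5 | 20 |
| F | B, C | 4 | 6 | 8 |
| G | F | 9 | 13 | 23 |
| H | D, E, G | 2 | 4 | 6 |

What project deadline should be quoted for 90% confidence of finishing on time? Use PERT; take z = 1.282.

te_A = (9 + 4·10 + 17)/6 = 66/6 = 11; σ²_A = ((17−9)/6)² = 1.778
te_B = (3 + 4·6 + 9)/6 = 36/6 = 6; σ²_B = ((9−3)/6)² = 1.000
te_C = (12 + 4·13 + 14)/6 = 78/6 = 13; σ²_C = ((14−12)/6)² = 0.111
te_D = (7 + 4·11 + 27)/6 = 78/6 = 13; σ²_D = ((27−7)/6)² = 11.111
te_E = (2 + 4·5 + 20)/6 = 42/6 = 7; σ²_E = ((20−2)/6)² = 9.000
te_F = (4 + 4·6 + 8)/6 = 36/6 = 6; σ²_F = ((8−4)/6)² = 0.444
te_G = (9 + 4·13 + 23)/6 = 84/6 = 14; σ²_G = ((23−9)/6)² = 5.444
te_H = (2 + 4·4 + 6)/6 = 24/6 = 4; σ²_H = ((6−2)/6)² = 0.444

Forward pass:
ES_A = 0; EF_A = 11
ES_B = 11; EF_B = 11+6 = 17
ES_C = 11; EF_C = 11+13 = 24
ES_D = 11; EF_D = 11+13 = 24
ES_E = max(EF_A=11, EF_C=24) = 24; EF_E = 24+7 = 31
ES_F = max(EF_B=17, EF_C=24) = 24; EF_F = 24+6 = 30
ES_G = 30; EF_G = 30+14 = 44
ES_H = max(EF_D=24, EF_E=31, EF_G=44) = 44; EF_H = 44+4 = 48
Expected project duration μ = 48 hours. Critical path: A → C → F → G → H.

Variance along critical path = 1.778 + 0.111 + 0.444 + 5.444 + 0.444 = 8.222; σ = 2.867 hours.
D = μ + z·σ = 48 + 1.282·2.867 = 51.7 hours

51.7 hours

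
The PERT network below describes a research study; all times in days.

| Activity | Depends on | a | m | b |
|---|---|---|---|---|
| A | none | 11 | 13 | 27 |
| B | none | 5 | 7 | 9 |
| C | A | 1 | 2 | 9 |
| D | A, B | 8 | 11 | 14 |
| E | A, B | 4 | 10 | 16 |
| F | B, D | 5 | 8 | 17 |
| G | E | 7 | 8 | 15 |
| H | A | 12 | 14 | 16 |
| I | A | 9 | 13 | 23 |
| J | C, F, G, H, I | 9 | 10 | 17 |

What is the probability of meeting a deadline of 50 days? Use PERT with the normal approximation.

0.858

te_A = (11 + 4·13 + 27)/6 = 90/6 = 15; σ²_A = ((27−11)/6)² = 7.111
te_B = (5 + 4·7 + 9)/6 = 42/6 = 7; σ²_B = ((9−5)/6)² = 0.444
te_C = (1 + 4·2 + 9)/6 = 18/6 = 3; σ²_C = ((9−1)/6)² = 1.778
te_D = (8 + 4·11 + 14)/6 = 66/6 = 11; σ²_D = ((14−8)/6)² = 1.000
te_E = (4 + 4·10 + 16)/6 = 60/6 = 10; σ²_E = ((16−4)/6)² = 4.000
te_F = (5 + 4·8 + 17)/6 = 54/6 = 9; σ²_F = ((17−5)/6)² = 4.000
te_G = (7 + 4·8 + 15)/6 = 54/6 = 9; σ²_G = ((15−7)/6)² = 1.778
te_H = (12 + 4·14 + 16)/6 = 84/6 = 14; σ²_H = ((16−12)/6)² = 0.444
te_I = (9 + 4·13 + 23)/6 = 84/6 = 14; σ²_I = ((23−9)/6)² = 5.444
te_J = (9 + 4·10 + 17)/6 = 66/6 = 11; σ²_J = ((17−9)/6)² = 1.778

Forward pass:
ES_A = 0; EF_A = 15
ES_B = 0; EF_B = 7
ES_C = 15; EF_C = 15+3 = 18
ES_D = max(EF_A=15, EF_B=7) = 15; EF_D = 15+11 = 26
ES_E = max(EF_A=15, EF_B=7) = 15; EF_E = 15+10 = 25
ES_F = max(EF_B=7, EF_D=26) = 26; EF_F = 26+9 = 35
ES_G = 25; EF_G = 25+9 = 34
ES_H = 15; EF_H = 15+14 = 29
ES_I = 15; EF_I = 15+14 = 29
ES_J = max(EF_C=18, EF_F=35, EF_G=34, EF_H=29, EF_I=29) = 35; EF_J = 35+11 = 46
Expected project duration μ = 46 days. Critical path: A → D → F → J.

Variance along critical path = 7.111 + 1.000 + 4.000 + 1.778 = 13.889; σ = √13.889 = 3.727 days.
Z = (50 − 46) / 3.727 = 1.073
P(T ≤ 50) = Φ(1.073) ≈ 0.858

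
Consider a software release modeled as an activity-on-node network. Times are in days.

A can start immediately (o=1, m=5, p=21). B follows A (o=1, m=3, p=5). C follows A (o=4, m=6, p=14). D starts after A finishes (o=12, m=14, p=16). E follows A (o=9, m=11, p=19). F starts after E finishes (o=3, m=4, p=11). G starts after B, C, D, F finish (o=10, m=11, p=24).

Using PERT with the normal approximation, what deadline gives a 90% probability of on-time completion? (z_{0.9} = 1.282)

te_A = (1 + 4·5 + 21)/6 = 42/6 = 7; σ²_A = ((21−1)/6)² = 11.111
te_B = (1 + 4·3 + 5)/6 = 18/6 = 3; σ²_B = ((5−1)/6)² = 0.444
te_C = (4 + 4·6 + 14)/6 = 42/6 = 7; σ²_C = ((14−4)/6)² = 2.778
te_D = (12 + 4·14 + 16)/6 = 84/6 = 14; σ²_D = ((16−12)/6)² = 0.444
te_E = (9 + 4·11 + 19)/6 = 72/6 = 12; σ²_E = ((19−9)/6)² = 2.778
te_F = (3 + 4·4 + 11)/6 = 30/6 = 5; σ²_F = ((11−3)/6)² = 1.778
te_G = (10 + 4·11 + 24)/6 = 78/6 = 13; σ²_G = ((24−10)/6)² = 5.444

Forward pass:
ES_A = 0; EF_A = 7
ES_B = 7; EF_B = 7+3 = 10
ES_C = 7; EF_C = 7+7 = 14
ES_D = 7; EF_D = 7+14 = 21
ES_E = 7; EF_E = 7+12 = 19
ES_F = 19; EF_F = 19+5 = 24
ES_G = max(EF_B=10, EF_C=14, EF_D=21, EF_F=24) = 24; EF_G = 24+13 = 37
Expected project duration μ = 37 days. Critical path: A → E → F → G.

Variance along critical path = 11.111 + 2.778 + 1.778 + 5.444 = 21.111; σ = 4.595 days.
D = μ + z·σ = 37 + 1.282·4.595 = 42.9 days

42.9 days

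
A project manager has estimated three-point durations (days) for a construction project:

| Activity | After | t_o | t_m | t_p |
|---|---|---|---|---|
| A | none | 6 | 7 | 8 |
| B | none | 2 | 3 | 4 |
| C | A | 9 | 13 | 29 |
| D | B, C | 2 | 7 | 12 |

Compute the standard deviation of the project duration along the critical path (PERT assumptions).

3.74 days

te_A = (6 + 4·7 + 8)/6 = 42/6 = 7; σ²_A = ((8−6)/6)² = 0.111
te_B = (2 + 4·3 + 4)/6 = 18/6 = 3; σ²_B = ((4−2)/6)² = 0.111
te_C = (9 + 4·13 + 29)/6 = 90/6 = 15; σ²_C = ((29−9)/6)² = 11.111
te_D = (2 + 4·7 + 12)/6 = 42/6 = 7; σ²_D = ((12−2)/6)² = 2.778

Forward pass:
ES_A = 0; EF_A = 7
ES_B = 0; EF_B = 3
ES_C = 7; EF_C = 7+15 = 22
ES_D = max(EF_B=3, EF_C=22) = 22; EF_D = 22+7 = 29
Expected project duration μ = 29 days. Critical path: A → C → D.

Variance along critical path = 0.111 + 11.111 + 2.778 = 14.000
σ = √14.000 = 3.742 days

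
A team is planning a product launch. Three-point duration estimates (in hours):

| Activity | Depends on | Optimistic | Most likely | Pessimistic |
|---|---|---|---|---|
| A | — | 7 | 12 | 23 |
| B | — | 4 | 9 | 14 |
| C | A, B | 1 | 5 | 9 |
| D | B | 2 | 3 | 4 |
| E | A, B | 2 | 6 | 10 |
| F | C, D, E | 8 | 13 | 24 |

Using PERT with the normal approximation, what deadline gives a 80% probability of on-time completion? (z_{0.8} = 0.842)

te_A = (7 + 4·12 + 23)/6 = 78/6 = 13; σ²_A = ((23−7)/6)² = 7.111
te_B = (4 + 4·9 + 14)/6 = 54/6 = 9; σ²_B = ((14−4)/6)² = 2.778
te_C = (1 + 4·5 + 9)/6 = 30/6 = 5; σ²_C = ((9−1)/6)² = 1.778
te_D = (2 + 4·3 + 4)/6 = 18/6 = 3; σ²_D = ((4−2)/6)² = 0.111
te_E = (2 + 4·6 + 10)/6 = 36/6 = 6; σ²_E = ((10−2)/6)² = 1.778
te_F = (8 + 4·13 + 24)/6 = 84/6 = 14; σ²_F = ((24−8)/6)² = 7.111

Forward pass:
ES_A = 0; EF_A = 13
ES_B = 0; EF_B = 9
ES_C = max(EF_A=13, EF_B=9) = 13; EF_C = 13+5 = 18
ES_D = 9; EF_D = 9+3 = 12
ES_E = max(EF_A=13, EF_B=9) = 13; EF_E = 13+6 = 19
ES_F = max(EF_C=18, EF_D=12, EF_E=19) = 19; EF_F = 19+14 = 33
Expected project duration μ = 33 hours. Critical path: A → E → F.

Variance along critical path = 7.111 + 1.778 + 7.111 = 16.000; σ = 4.000 hours.
D = μ + z·σ = 33 + 0.842·4.000 = 36.4 hours

36.4 hours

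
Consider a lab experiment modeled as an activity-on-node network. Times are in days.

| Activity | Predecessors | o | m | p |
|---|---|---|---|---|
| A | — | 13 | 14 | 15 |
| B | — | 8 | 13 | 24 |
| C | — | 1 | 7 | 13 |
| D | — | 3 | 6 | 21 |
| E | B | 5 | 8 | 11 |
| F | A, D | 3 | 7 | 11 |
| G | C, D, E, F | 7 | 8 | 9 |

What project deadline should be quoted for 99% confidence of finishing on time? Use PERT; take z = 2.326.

te_A = (13 + 4·14 + 15)/6 = 84/6 = 14; σ²_A = ((15−13)/6)² = 0.111
te_B = (8 + 4·13 + 24)/6 = 84/6 = 14; σ²_B = ((24−8)/6)² = 7.111
te_C = (1 + 4·7 + 13)/6 = 42/6 = 7; σ²_C = ((13−1)/6)² = 4.000
te_D = (3 + 4·6 + 21)/6 = 48/6 = 8; σ²_D = ((21−3)/6)² = 9.000
te_E = (5 + 4·8 + 11)/6 = 48/6 = 8; σ²_E = ((11−5)/6)² = 1.000
te_F = (3 + 4·7 + 11)/6 = 42/6 = 7; σ²_F = ((11−3)/6)² = 1.778
te_G = (7 + 4·8 + 9)/6 = 48/6 = 8; σ²_G = ((9−7)/6)² = 0.111

Forward pass:
ES_A = 0; EF_A = 14
ES_B = 0; EF_B = 14
ES_C = 0; EF_C = 7
ES_D = 0; EF_D = 8
ES_E = 14; EF_E = 14+8 = 22
ES_F = max(EF_A=14, EF_D=8) = 14; EF_F = 14+7 = 21
ES_G = max(EF_C=7, EF_D=8, EF_E=22, EF_F=21) = 22; EF_G = 22+8 = 30
Expected project duration μ = 30 days. Critical path: B → E → G.

Variance along critical path = 7.111 + 1.000 + 0.111 = 8.222; σ = 2.867 days.
D = μ + z·σ = 30 + 2.326·2.867 = 36.7 days

36.7 days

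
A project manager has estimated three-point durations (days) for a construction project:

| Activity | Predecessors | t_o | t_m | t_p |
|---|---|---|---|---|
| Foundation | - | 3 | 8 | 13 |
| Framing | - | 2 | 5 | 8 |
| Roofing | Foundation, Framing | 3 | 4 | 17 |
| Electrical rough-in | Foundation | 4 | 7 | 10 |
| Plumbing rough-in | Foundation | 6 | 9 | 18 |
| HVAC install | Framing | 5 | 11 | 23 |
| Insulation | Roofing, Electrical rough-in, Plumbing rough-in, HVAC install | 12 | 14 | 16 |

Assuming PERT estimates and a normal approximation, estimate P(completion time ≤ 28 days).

te_Foundation = (3 + 4·8 + 13)/6 = 48/6 = 8; σ²_Foundation = ((13−3)/6)² = 2.778
te_Framing = (2 + 4·5 + 8)/6 = 30/6 = 5; σ²_Framing = ((8−2)/6)² = 1.000
te_Roofing = (3 + 4·4 + 17)/6 = 36/6 = 6; σ²_Roofing = ((17−3)/6)² = 5.444
te_Electrical rough-in = (4 + 4·7 + 10)/6 = 42/6 = 7; σ²_Electrical rough-in = ((10−4)/6)² = 1.000
te_Plumbing rough-in = (6 + 4·9 + 18)/6 = 60/6 = 10; σ²_Plumbing rough-in = ((18−6)/6)² = 4.000
te_HVAC install = (5 + 4·11 + 23)/6 = 72/6 = 12; σ²_HVAC install = ((23−5)/6)² = 9.000
te_Insulation = (12 + 4·14 + 16)/6 = 84/6 = 14; σ²_Insulation = ((16−12)/6)² = 0.444

Forward pass:
ES_Foundation = 0; EF_Foundation = 8
ES_Framing = 0; EF_Framing = 5
ES_Roofing = max(EF_Foundation=8, EF_Framing=5) = 8; EF_Roofing = 8+6 = 14
ES_Electrical rough-in = 8; EF_Electrical rough-in = 8+7 = 15
ES_Plumbing rough-in = 8; EF_Plumbing rough-in = 8+10 = 18
ES_HVAC install = 5; EF_HVAC install = 5+12 = 17
ES_Insulation = max(EF_Roofing=14, EF_Electrical rough-in=15, EF_Plumbing rough-in=18, EF_HVAC install=17) = 18; EF_Insulation = 18+14 = 32
Expected project duration μ = 32 days. Critical path: Foundation → Plumbing rough-in → Insulation.

Variance along critical path = 2.778 + 4.000 + 0.444 = 7.222; σ = √7.222 = 2.687 days.
Z = (28 − 32) / 2.687 = -1.488
P(T ≤ 28) = Φ(-1.488) ≈ 0.068

0.068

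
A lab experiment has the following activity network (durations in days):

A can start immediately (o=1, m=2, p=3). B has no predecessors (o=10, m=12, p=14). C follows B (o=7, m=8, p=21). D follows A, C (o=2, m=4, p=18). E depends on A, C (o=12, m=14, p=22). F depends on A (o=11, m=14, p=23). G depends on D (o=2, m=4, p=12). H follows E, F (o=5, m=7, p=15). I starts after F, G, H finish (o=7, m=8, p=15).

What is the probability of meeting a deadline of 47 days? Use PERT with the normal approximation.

te_A = (1 + 4·2 + 3)/6 = 12/6 = 2; σ²_A = ((3−1)/6)² = 0.111
te_B = (10 + 4·12 + 14)/6 = 72/6 = 12; σ²_B = ((14−10)/6)² = 0.444
te_C = (7 + 4·8 + 21)/6 = 60/6 = 10; σ²_C = ((21−7)/6)² = 5.444
te_D = (2 + 4·4 + 18)/6 = 36/6 = 6; σ²_D = ((18−2)/6)² = 7.111
te_E = (12 + 4·14 + 22)/6 = 90/6 = 15; σ²_E = ((22−12)/6)² = 2.778
te_F = (11 + 4·14 + 23)/6 = 90/6 = 15; σ²_F = ((23−11)/6)² = 4.000
te_G = (2 + 4·4 + 12)/6 = 30/6 = 5; σ²_G = ((12−2)/6)² = 2.778
te_H = (5 + 4·7 + 15)/6 = 48/6 = 8; σ²_H = ((15−5)/6)² = 2.778
te_I = (7 + 4·8 + 15)/6 = 54/6 = 9; σ²_I = ((15−7)/6)² = 1.778

Forward pass:
ES_A = 0; EF_A = 2
ES_B = 0; EF_B = 12
ES_C = 12; EF_C = 12+10 = 22
ES_D = max(EF_A=2, EF_C=22) = 22; EF_D = 22+6 = 28
ES_E = max(EF_A=2, EF_C=22) = 22; EF_E = 22+15 = 37
ES_F = 2; EF_F = 2+15 = 17
ES_G = 28; EF_G = 28+5 = 33
ES_H = max(EF_E=37, EF_F=17) = 37; EF_H = 37+8 = 45
ES_I = max(EF_F=17, EF_G=33, EF_H=45) = 45; EF_I = 45+9 = 54
Expected project duration μ = 54 days. Critical path: B → C → E → H → I.

Variance along critical path = 0.444 + 5.444 + 2.778 + 2.778 + 1.778 = 13.222; σ = √13.222 = 3.636 days.
Z = (47 − 54) / 3.636 = -1.925
P(T ≤ 47) = Φ(-1.925) ≈ 0.027

0.027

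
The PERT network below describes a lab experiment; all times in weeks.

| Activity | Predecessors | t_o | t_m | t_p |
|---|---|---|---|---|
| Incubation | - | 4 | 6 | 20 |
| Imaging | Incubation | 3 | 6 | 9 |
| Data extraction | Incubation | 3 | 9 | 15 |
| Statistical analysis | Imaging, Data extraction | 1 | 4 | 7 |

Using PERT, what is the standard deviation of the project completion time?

3.48 weeks

te_Incubation = (4 + 4·6 + 20)/6 = 48/6 = 8; σ²_Incubation = ((20−4)/6)² = 7.111
te_Imaging = (3 + 4·6 + 9)/6 = 36/6 = 6; σ²_Imaging = ((9−3)/6)² = 1.000
te_Data extraction = (3 + 4·9 + 15)/6 = 54/6 = 9; σ²_Data extraction = ((15−3)/6)² = 4.000
te_Statistical analysis = (1 + 4·4 + 7)/6 = 24/6 = 4; σ²_Statistical analysis = ((7−1)/6)² = 1.000

Forward pass:
ES_Incubation = 0; EF_Incubation = 8
ES_Imaging = 8; EF_Imaging = 8+6 = 14
ES_Data extraction = 8; EF_Data extraction = 8+9 = 17
ES_Statistical analysis = max(EF_Imaging=14, EF_Data extraction=17) = 17; EF_Statistical analysis = 17+4 = 21
Expected project duration μ = 21 weeks. Critical path: Incubation → Data extraction → Statistical analysis.

Variance along critical path = 7.111 + 4.000 + 1.000 = 12.111
σ = √12.111 = 3.480 weeks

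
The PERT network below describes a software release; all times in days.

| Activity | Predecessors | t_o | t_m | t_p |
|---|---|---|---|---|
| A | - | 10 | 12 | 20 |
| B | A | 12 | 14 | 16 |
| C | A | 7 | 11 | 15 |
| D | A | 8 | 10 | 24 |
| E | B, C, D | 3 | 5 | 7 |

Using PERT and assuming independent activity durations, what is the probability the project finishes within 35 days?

te_A = (10 + 4·12 + 20)/6 = 78/6 = 13; σ²_A = ((20−10)/6)² = 2.778
te_B = (12 + 4·14 + 16)/6 = 84/6 = 14; σ²_B = ((16−12)/6)² = 0.444
te_C = (7 + 4·11 + 15)/6 = 66/6 = 11; σ²_C = ((15−7)/6)² = 1.778
te_D = (8 + 4·10 + 24)/6 = 72/6 = 12; σ²_D = ((24−8)/6)² = 7.111
te_E = (3 + 4·5 + 7)/6 = 30/6 = 5; σ²_E = ((7−3)/6)² = 0.444

Forward pass:
ES_A = 0; EF_A = 13
ES_B = 13; EF_B = 13+14 = 27
ES_C = 13; EF_C = 13+11 = 24
ES_D = 13; EF_D = 13+12 = 25
ES_E = max(EF_B=27, EF_C=24, EF_D=25) = 27; EF_E = 27+5 = 32
Expected project duration μ = 32 days. Critical path: A → B → E.

Variance along critical path = 2.778 + 0.444 + 0.444 = 3.667; σ = √3.667 = 1.915 days.
Z = (35 − 32) / 1.915 = 1.567
P(T ≤ 35) = Φ(1.567) ≈ 0.941

0.941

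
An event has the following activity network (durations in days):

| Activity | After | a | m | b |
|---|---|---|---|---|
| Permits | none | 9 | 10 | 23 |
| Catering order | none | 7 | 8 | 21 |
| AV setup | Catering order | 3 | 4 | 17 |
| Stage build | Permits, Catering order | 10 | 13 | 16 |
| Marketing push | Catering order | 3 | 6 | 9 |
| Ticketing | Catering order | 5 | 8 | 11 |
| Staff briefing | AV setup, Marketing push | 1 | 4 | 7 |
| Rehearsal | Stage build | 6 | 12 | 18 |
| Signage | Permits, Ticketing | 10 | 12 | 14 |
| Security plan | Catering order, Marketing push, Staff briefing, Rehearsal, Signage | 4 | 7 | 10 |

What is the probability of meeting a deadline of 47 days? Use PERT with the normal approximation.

te_Permits = (9 + 4·10 + 23)/6 = 72/6 = 12; σ²_Permits = ((23−9)/6)² = 5.444
te_Catering order = (7 + 4·8 + 21)/6 = 60/6 = 10; σ²_Catering order = ((21−7)/6)² = 5.444
te_AV setup = (3 + 4·4 + 17)/6 = 36/6 = 6; σ²_AV setup = ((17−3)/6)² = 5.444
te_Stage build = (10 + 4·13 + 16)/6 = 78/6 = 13; σ²_Stage build = ((16−10)/6)² = 1.000
te_Marketing push = (3 + 4·6 + 9)/6 = 36/6 = 6; σ²_Marketing push = ((9−3)/6)² = 1.000
te_Ticketing = (5 + 4·8 + 11)/6 = 48/6 = 8; σ²_Ticketing = ((11−5)/6)² = 1.000
te_Staff briefing = (1 + 4·4 + 7)/6 = 24/6 = 4; σ²_Staff briefing = ((7−1)/6)² = 1.000
te_Rehearsal = (6 + 4·12 + 18)/6 = 72/6 = 12; σ²_Rehearsal = ((18−6)/6)² = 4.000
te_Signage = (10 + 4·12 + 14)/6 = 72/6 = 12; σ²_Signage = ((14−10)/6)² = 0.444
te_Security plan = (4 + 4·7 + 10)/6 = 42/6 = 7; σ²_Security plan = ((10−4)/6)² = 1.000

Forward pass:
ES_Permits = 0; EF_Permits = 12
ES_Catering order = 0; EF_Catering order = 10
ES_AV setup = 10; EF_AV setup = 10+6 = 16
ES_Stage build = max(EF_Permits=12, EF_Catering order=10) = 12; EF_Stage build = 12+13 = 25
ES_Marketing push = 10; EF_Marketing push = 10+6 = 16
ES_Ticketing = 10; EF_Ticketing = 10+8 = 18
ES_Staff briefing = max(EF_AV setup=16, EF_Marketing push=16) = 16; EF_Staff briefing = 16+4 = 20
ES_Rehearsal = 25; EF_Rehearsal = 25+12 = 37
ES_Signage = max(EF_Permits=12, EF_Ticketing=18) = 18; EF_Signage = 18+12 = 30
ES_Security plan = max(EF_Catering order=10, EF_Marketing push=16, EF_Staff briefing=20, EF_Rehearsal=37, EF_Signage=30) = 37; EF_Security plan = 37+7 = 44
Expected project duration μ = 44 days. Critical path: Permits → Stage build → Rehearsal → Security plan.

Variance along critical path = 5.444 + 1.000 + 4.000 + 1.000 = 11.444; σ = √11.444 = 3.383 days.
Z = (47 − 44) / 3.383 = 0.887
P(T ≤ 47) = Φ(0.887) ≈ 0.812

0.812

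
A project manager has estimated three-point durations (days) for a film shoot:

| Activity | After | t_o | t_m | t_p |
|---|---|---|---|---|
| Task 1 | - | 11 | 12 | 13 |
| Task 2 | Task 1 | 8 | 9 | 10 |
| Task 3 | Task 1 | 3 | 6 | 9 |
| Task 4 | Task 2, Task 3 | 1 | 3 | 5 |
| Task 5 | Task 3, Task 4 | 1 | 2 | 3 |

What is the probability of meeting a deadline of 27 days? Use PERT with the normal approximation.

te_Task 1 = (11 + 4·12 + 13)/6 = 72/6 = 12; σ²_Task 1 = ((13−11)/6)² = 0.111
te_Task 2 = (8 + 4·9 + 10)/6 = 54/6 = 9; σ²_Task 2 = ((10−8)/6)² = 0.111
te_Task 3 = (3 + 4·6 + 9)/6 = 36/6 = 6; σ²_Task 3 = ((9−3)/6)² = 1.000
te_Task 4 = (1 + 4·3 + 5)/6 = 18/6 = 3; σ²_Task 4 = ((5−1)/6)² = 0.444
te_Task 5 = (1 + 4·2 + 3)/6 = 12/6 = 2; σ²_Task 5 = ((3−1)/6)² = 0.111

Forward pass:
ES_Task 1 = 0; EF_Task 1 = 12
ES_Task 2 = 12; EF_Task 2 = 12+9 = 21
ES_Task 3 = 12; EF_Task 3 = 12+6 = 18
ES_Task 4 = max(EF_Task 2=21, EF_Task 3=18) = 21; EF_Task 4 = 21+3 = 24
ES_Task 5 = max(EF_Task 3=18, EF_Task 4=24) = 24; EF_Task 5 = 24+2 = 26
Expected project duration μ = 26 days. Critical path: Task 1 → Task 2 → Task 4 → Task 5.

Variance along critical path = 0.111 + 0.111 + 0.444 + 0.111 = 0.778; σ = √0.778 = 0.882 days.
Z = (27 − 26) / 0.882 = 1.134
P(T ≤ 27) = Φ(1.134) ≈ 0.872

0.872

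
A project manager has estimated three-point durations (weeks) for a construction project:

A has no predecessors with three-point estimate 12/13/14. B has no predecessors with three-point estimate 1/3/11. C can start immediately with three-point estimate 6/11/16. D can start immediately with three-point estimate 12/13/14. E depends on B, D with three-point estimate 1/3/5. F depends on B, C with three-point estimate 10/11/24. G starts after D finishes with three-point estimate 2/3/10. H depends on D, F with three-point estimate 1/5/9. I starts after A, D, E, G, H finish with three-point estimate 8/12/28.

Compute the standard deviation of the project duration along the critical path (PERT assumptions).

te_A = (12 + 4·13 + 14)/6 = 78/6 = 13; σ²_A = ((14−12)/6)² = 0.111
te_B = (1 + 4·3 + 11)/6 = 24/6 = 4; σ²_B = ((11−1)/6)² = 2.778
te_C = (6 + 4·11 + 16)/6 = 66/6 = 11; σ²_C = ((16−6)/6)² = 2.778
te_D = (12 + 4·13 + 14)/6 = 78/6 = 13; σ²_D = ((14−12)/6)² = 0.111
te_E = (1 + 4·3 + 5)/6 = 18/6 = 3; σ²_E = ((5−1)/6)² = 0.444
te_F = (10 + 4·11 + 24)/6 = 78/6 = 13; σ²_F = ((24−10)/6)² = 5.444
te_G = (2 + 4·3 + 10)/6 = 24/6 = 4; σ²_G = ((10−2)/6)² = 1.778
te_H = (1 + 4·5 + 9)/6 = 30/6 = 5; σ²_H = ((9−1)/6)² = 1.778
te_I = (8 + 4·12 + 28)/6 = 84/6 = 14; σ²_I = ((28−8)/6)² = 11.111

Forward pass:
ES_A = 0; EF_A = 13
ES_B = 0; EF_B = 4
ES_C = 0; EF_C = 11
ES_D = 0; EF_D = 13
ES_E = max(EF_B=4, EF_D=13) = 13; EF_E = 13+3 = 16
ES_F = max(EF_B=4, EF_C=11) = 11; EF_F = 11+13 = 24
ES_G = 13; EF_G = 13+4 = 17
ES_H = max(EF_D=13, EF_F=24) = 24; EF_H = 24+5 = 29
ES_I = max(EF_A=13, EF_D=13, EF_E=16, EF_G=17, EF_H=29) = 29; EF_I = 29+14 = 43
Expected project duration μ = 43 weeks. Critical path: C → F → H → I.

Variance along critical path = 2.778 + 5.444 + 1.778 + 11.111 = 21.111
σ = √21.111 = 4.595 weeks

4.59 weeks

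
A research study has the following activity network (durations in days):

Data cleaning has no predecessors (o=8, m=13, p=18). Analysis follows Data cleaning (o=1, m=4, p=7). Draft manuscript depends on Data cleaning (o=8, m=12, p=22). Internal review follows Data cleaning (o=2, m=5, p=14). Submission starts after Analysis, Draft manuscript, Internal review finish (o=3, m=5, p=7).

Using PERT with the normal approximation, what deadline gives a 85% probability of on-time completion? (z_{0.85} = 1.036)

34.0 days

te_Data cleaning = (8 + 4·13 + 18)/6 = 78/6 = 13; σ²_Data cleaning = ((18−8)/6)² = 2.778
te_Analysis = (1 + 4·4 + 7)/6 = 24/6 = 4; σ²_Analysis = ((7−1)/6)² = 1.000
te_Draft manuscript = (8 + 4·12 + 22)/6 = 78/6 = 13; σ²_Draft manuscript = ((22−8)/6)² = 5.444
te_Internal review = (2 + 4·5 + 14)/6 = 36/6 = 6; σ²_Internal review = ((14−2)/6)² = 4.000
te_Submission = (3 + 4·5 + 7)/6 = 30/6 = 5; σ²_Submission = ((7−3)/6)² = 0.444

Forward pass:
ES_Data cleaning = 0; EF_Data cleaning = 13
ES_Analysis = 13; EF_Analysis = 13+4 = 17
ES_Draft manuscript = 13; EF_Draft manuscript = 13+13 = 26
ES_Internal review = 13; EF_Internal review = 13+6 = 19
ES_Submission = max(EF_Analysis=17, EF_Draft manuscript=26, EF_Internal review=19) = 26; EF_Submission = 26+5 = 31
Expected project duration μ = 31 days. Critical path: Data cleaning → Draft manuscript → Submission.

Variance along critical path = 2.778 + 5.444 + 0.444 = 8.667; σ = 2.944 days.
D = μ + z·σ = 31 + 1.036·2.944 = 34.0 days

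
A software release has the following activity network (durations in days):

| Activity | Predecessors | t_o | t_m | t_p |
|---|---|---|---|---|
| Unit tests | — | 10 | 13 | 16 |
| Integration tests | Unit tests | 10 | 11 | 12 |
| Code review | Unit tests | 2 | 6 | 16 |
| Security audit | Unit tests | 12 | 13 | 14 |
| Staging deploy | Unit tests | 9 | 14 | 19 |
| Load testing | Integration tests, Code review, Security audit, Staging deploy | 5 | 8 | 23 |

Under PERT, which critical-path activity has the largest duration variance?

Load testing

te_Unit tests = (10 + 4·13 + 16)/6 = 78/6 = 13; σ²_Unit tests = ((16−10)/6)² = 1.000
te_Integration tests = (10 + 4·11 + 12)/6 = 66/6 = 11; σ²_Integration tests = ((12−10)/6)² = 0.111
te_Code review = (2 + 4·6 + 16)/6 = 42/6 = 7; σ²_Code review = ((16−2)/6)² = 5.444
te_Security audit = (12 + 4·13 + 14)/6 = 78/6 = 13; σ²_Security audit = ((14−12)/6)² = 0.111
te_Staging deploy = (9 + 4·14 + 19)/6 = 84/6 = 14; σ²_Staging deploy = ((19−9)/6)² = 2.778
te_Load testing = (5 + 4·8 + 23)/6 = 60/6 = 10; σ²_Load testing = ((23−5)/6)² = 9.000

Forward pass:
ES_Unit tests = 0; EF_Unit tests = 13
ES_Integration tests = 13; EF_Integration tests = 13+11 = 24
ES_Code review = 13; EF_Code review = 13+7 = 20
ES_Security audit = 13; EF_Security audit = 13+13 = 26
ES_Staging deploy = 13; EF_Staging deploy = 13+14 = 27
ES_Load testing = max(EF_Integration tests=24, EF_Code review=20, EF_Security audit=26, EF_Staging deploy=27) = 27; EF_Load testing = 27+10 = 37
Expected project duration μ = 37 days. Critical path: Unit tests → Staging deploy → Load testing.

Variances on critical path: σ²_Unit tests=1.000, σ²_Staging deploy=2.778, σ²_Load testing=9.000.
Largest is σ²_Load testing = 9.000.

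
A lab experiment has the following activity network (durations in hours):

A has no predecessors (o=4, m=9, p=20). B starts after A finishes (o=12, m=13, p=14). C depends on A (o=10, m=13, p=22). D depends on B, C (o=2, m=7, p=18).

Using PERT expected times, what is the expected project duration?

32 hours

te_A = (4 + 4·9 + 20)/6 = 60/6 = 10
te_B = (12 + 4·13 + 14)/6 = 78/6 = 13
te_C = (10 + 4·13 + 22)/6 = 84/6 = 14
te_D = (2 + 4·7 + 18)/6 = 48/6 = 8

Forward pass:
ES_A = 0; EF_A = 10
ES_B = 10; EF_B = 10+13 = 23
ES_C = 10; EF_C = 10+14 = 24
ES_D = max(EF_B=23, EF_C=24) = 24; EF_D = 24+8 = 32
Expected project duration μ = 32 hours. Critical path: A → C → D.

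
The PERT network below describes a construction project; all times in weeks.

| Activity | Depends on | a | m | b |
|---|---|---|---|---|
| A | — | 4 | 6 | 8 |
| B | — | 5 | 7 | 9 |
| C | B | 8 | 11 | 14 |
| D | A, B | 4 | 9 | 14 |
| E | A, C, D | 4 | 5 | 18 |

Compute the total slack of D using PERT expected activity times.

2 weeks

te_A = (4 + 4·6 + 8)/6 = 36/6 = 6
te_B = (5 + 4·7 + 9)/6 = 42/6 = 7
te_C = (8 + 4·11 + 14)/6 = 66/6 = 11
te_D = (4 + 4·9 + 14)/6 = 54/6 = 9
te_E = (4 + 4·5 + 18)/6 = 42/6 = 7

Forward pass:
ES_A = 0; EF_A = 6
ES_B = 0; EF_B = 7
ES_C = 7; EF_C = 7+11 = 18
ES_D = max(EF_A=6, EF_B=7) = 7; EF_D = 7+9 = 16
ES_E = max(EF_A=6, EF_C=18, EF_D=16) = 18; EF_E = 18+7 = 25
Expected project duration μ = 25 weeks. Critical path: B → C → E.

Backward pass:
LF_E = 25; LS_E = 25−7 = 18
LF_D = LS_E = 18; LS_D = 18−9 = 9
LF_C = LS_E = 18; LS_C = 18−11 = 7
LF_B = min(LS_C=7, LS_D=9) = 7; LS_B = 7−7 = 0
LF_A = min(LS_D=9, LS_E=18) = 9; LS_A = 9−6 = 3
Slack_D = LS_D − ES_D = 9 − 7 = 2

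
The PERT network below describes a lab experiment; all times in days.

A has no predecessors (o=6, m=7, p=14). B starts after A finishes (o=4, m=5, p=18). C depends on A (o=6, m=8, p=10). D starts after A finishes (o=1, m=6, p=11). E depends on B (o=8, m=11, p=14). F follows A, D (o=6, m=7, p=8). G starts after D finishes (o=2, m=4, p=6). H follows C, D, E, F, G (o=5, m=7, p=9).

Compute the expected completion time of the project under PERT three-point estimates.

te_A = (6 + 4·7 + 14)/6 = 48/6 = 8
te_B = (4 + 4·5 + 18)/6 = 42/6 = 7
te_C = (6 + 4·8 + 10)/6 = 48/6 = 8
te_D = (1 + 4·6 + 11)/6 = 36/6 = 6
te_E = (8 + 4·11 + 14)/6 = 66/6 = 11
te_F = (6 + 4·7 + 8)/6 = 42/6 = 7
te_G = (2 + 4·4 + 6)/6 = 24/6 = 4
te_H = (5 + 4·7 + 9)/6 = 42/6 = 7

Forward pass:
ES_A = 0; EF_A = 8
ES_B = 8; EF_B = 8+7 = 15
ES_C = 8; EF_C = 8+8 = 16
ES_D = 8; EF_D = 8+6 = 14
ES_E = 15; EF_E = 15+11 = 26
ES_F = max(EF_A=8, EF_D=14) = 14; EF_F = 14+7 = 21
ES_G = 14; EF_G = 14+4 = 18
ES_H = max(EF_C=16, EF_D=14, EF_E=26, EF_F=21, EF_G=18) = 26; EF_H = 26+7 = 33
Expected project duration μ = 33 days. Critical path: A → B → E → H.

33 days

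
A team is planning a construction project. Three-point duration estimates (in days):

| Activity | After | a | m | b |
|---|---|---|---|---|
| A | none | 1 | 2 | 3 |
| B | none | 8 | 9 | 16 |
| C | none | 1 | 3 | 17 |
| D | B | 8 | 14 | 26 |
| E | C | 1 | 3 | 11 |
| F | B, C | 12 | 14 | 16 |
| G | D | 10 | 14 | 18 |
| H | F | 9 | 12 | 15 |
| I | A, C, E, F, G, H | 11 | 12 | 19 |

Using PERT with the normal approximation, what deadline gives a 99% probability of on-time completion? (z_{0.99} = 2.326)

te_A = (1 + 4·2 + 3)/6 = 12/6 = 2; σ²_A = ((3−1)/6)² = 0.111
te_B = (8 + 4·9 + 16)/6 = 60/6 = 10; σ²_B = ((16−8)/6)² = 1.778
te_C = (1 + 4·3 + 17)/6 = 30/6 = 5; σ²_C = ((17−1)/6)² = 7.111
te_D = (8 + 4·14 + 26)/6 = 90/6 = 15; σ²_D = ((26−8)/6)² = 9.000
te_E = (1 + 4·3 + 11)/6 = 24/6 = 4; σ²_E = ((11−1)/6)² = 2.778
te_F = (12 + 4·14 + 16)/6 = 84/6 = 14; σ²_F = ((16−12)/6)² = 0.444
te_G = (10 + 4·14 + 18)/6 = 84/6 = 14; σ²_G = ((18−10)/6)² = 1.778
te_H = (9 + 4·12 + 15)/6 = 72/6 = 12; σ²_H = ((15−9)/6)² = 1.000
te_I = (11 + 4·12 + 19)/6 = 78/6 = 13; σ²_I = ((19−11)/6)² = 1.778

Forward pass:
ES_A = 0; EF_A = 2
ES_B = 0; EF_B = 10
ES_C = 0; EF_C = 5
ES_D = 10; EF_D = 10+15 = 25
ES_E = 5; EF_E = 5+4 = 9
ES_F = max(EF_B=10, EF_C=5) = 10; EF_F = 10+14 = 24
ES_G = 25; EF_G = 25+14 = 39
ES_H = 24; EF_H = 24+12 = 36
ES_I = max(EF_A=2, EF_C=5, EF_E=9, EF_F=24, EF_G=39, EF_H=36) = 39; EF_I = 39+13 = 52
Expected project duration μ = 52 days. Critical path: B → D → G → I.

Variance along critical path = 1.778 + 9.000 + 1.778 + 1.778 = 14.333; σ = 3.786 days.
D = μ + z·σ = 52 + 2.326·3.786 = 60.8 days

60.8 days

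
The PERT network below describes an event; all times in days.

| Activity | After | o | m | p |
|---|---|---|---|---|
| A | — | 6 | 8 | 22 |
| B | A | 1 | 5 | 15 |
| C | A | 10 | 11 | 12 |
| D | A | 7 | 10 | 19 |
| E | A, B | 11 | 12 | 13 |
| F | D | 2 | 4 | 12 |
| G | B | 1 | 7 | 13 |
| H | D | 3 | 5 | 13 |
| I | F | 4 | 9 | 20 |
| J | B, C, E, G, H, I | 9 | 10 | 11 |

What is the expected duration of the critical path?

46 days

te_A = (6 + 4·8 + 22)/6 = 60/6 = 10
te_B = (1 + 4·5 + 15)/6 = 36/6 = 6
te_C = (10 + 4·11 + 12)/6 = 66/6 = 11
te_D = (7 + 4·10 + 19)/6 = 66/6 = 11
te_E = (11 + 4·12 + 13)/6 = 72/6 = 12
te_F = (2 + 4·4 + 12)/6 = 30/6 = 5
te_G = (1 + 4·7 + 13)/6 = 42/6 = 7
te_H = (3 + 4·5 + 13)/6 = 36/6 = 6
te_I = (4 + 4·9 + 20)/6 = 60/6 = 10
te_J = (9 + 4·10 + 11)/6 = 60/6 = 10

Forward pass:
ES_A = 0; EF_A = 10
ES_B = 10; EF_B = 10+6 = 16
ES_C = 10; EF_C = 10+11 = 21
ES_D = 10; EF_D = 10+11 = 21
ES_E = max(EF_A=10, EF_B=16) = 16; EF_E = 16+12 = 28
ES_F = 21; EF_F = 21+5 = 26
ES_G = 16; EF_G = 16+7 = 23
ES_H = 21; EF_H = 21+6 = 27
ES_I = 26; EF_I = 26+10 = 36
ES_J = max(EF_B=16, EF_C=21, EF_E=28, EF_G=23, EF_H=27, EF_I=36) = 36; EF_J = 36+10 = 46
Expected project duration μ = 46 days. Critical path: A → D → F → I → J.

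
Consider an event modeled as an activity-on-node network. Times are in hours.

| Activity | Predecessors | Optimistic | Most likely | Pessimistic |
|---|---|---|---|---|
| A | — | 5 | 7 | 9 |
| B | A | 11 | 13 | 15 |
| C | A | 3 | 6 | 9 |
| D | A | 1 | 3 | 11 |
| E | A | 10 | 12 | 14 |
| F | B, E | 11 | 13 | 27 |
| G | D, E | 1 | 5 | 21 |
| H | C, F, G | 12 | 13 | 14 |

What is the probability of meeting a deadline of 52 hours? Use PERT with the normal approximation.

0.920

te_A = (5 + 4·7 + 9)/6 = 42/6 = 7; σ²_A = ((9−5)/6)² = 0.444
te_B = (11 + 4·13 + 15)/6 = 78/6 = 13; σ²_B = ((15−11)/6)² = 0.444
te_C = (3 + 4·6 + 9)/6 = 36/6 = 6; σ²_C = ((9−3)/6)² = 1.000
te_D = (1 + 4·3 + 11)/6 = 24/6 = 4; σ²_D = ((11−1)/6)² = 2.778
te_E = (10 + 4·12 + 14)/6 = 72/6 = 12; σ²_E = ((14−10)/6)² = 0.444
te_F = (11 + 4·13 + 27)/6 = 90/6 = 15; σ²_F = ((27−11)/6)² = 7.111
te_G = (1 + 4·5 + 21)/6 = 42/6 = 7; σ²_G = ((21−1)/6)² = 11.111
te_H = (12 + 4·13 + 14)/6 = 78/6 = 13; σ²_H = ((14−12)/6)² = 0.111

Forward pass:
ES_A = 0; EF_A = 7
ES_B = 7; EF_B = 7+13 = 20
ES_C = 7; EF_C = 7+6 = 13
ES_D = 7; EF_D = 7+4 = 11
ES_E = 7; EF_E = 7+12 = 19
ES_F = max(EF_B=20, EF_E=19) = 20; EF_F = 20+15 = 35
ES_G = max(EF_D=11, EF_E=19) = 19; EF_G = 19+7 = 26
ES_H = max(EF_C=13, EF_F=35, EF_G=26) = 35; EF_H = 35+13 = 48
Expected project duration μ = 48 hours. Critical path: A → B → F → H.

Variance along critical path = 0.444 + 0.444 + 7.111 + 0.111 = 8.111; σ = √8.111 = 2.848 hours.
Z = (52 − 48) / 2.848 = 1.404
P(T ≤ 52) = Φ(1.404) ≈ 0.920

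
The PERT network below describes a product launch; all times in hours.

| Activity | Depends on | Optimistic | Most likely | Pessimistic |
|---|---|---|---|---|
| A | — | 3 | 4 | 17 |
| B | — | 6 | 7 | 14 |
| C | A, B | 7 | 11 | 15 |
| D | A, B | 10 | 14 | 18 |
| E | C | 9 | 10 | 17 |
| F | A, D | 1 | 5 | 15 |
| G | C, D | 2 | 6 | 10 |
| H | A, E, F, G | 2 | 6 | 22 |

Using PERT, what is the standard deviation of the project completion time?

te_A = (3 + 4·4 + 17)/6 = 36/6 = 6; σ²_A = ((17−3)/6)² = 5.444
te_B = (6 + 4·7 + 14)/6 = 48/6 = 8; σ²_B = ((14−6)/6)² = 1.778
te_C = (7 + 4·11 + 15)/6 = 66/6 = 11; σ²_C = ((15−7)/6)² = 1.778
te_D = (10 + 4·14 + 18)/6 = 84/6 = 14; σ²_D = ((18−10)/6)² = 1.778
te_E = (9 + 4·10 + 17)/6 = 66/6 = 11; σ²_E = ((17−9)/6)² = 1.778
te_F = (1 + 4·5 + 15)/6 = 36/6 = 6; σ²_F = ((15−1)/6)² = 5.444
te_G = (2 + 4·6 + 10)/6 = 36/6 = 6; σ²_G = ((10−2)/6)² = 1.778
te_H = (2 + 4·6 + 22)/6 = 48/6 = 8; σ²_H = ((22−2)/6)² = 11.111

Forward pass:
ES_A = 0; EF_A = 6
ES_B = 0; EF_B = 8
ES_C = max(EF_A=6, EF_B=8) = 8; EF_C = 8+11 = 19
ES_D = max(EF_A=6, EF_B=8) = 8; EF_D = 8+14 = 22
ES_E = 19; EF_E = 19+11 = 30
ES_F = max(EF_A=6, EF_D=22) = 22; EF_F = 22+6 = 28
ES_G = max(EF_C=19, EF_D=22) = 22; EF_G = 22+6 = 28
ES_H = max(EF_A=6, EF_E=30, EF_F=28, EF_G=28) = 30; EF_H = 30+8 = 38
Expected project duration μ = 38 hours. Critical path: B → C → E → H.

Variance along critical path = 1.778 + 1.778 + 1.778 + 11.111 = 16.444
σ = √16.444 = 4.055 hours

4.06 hours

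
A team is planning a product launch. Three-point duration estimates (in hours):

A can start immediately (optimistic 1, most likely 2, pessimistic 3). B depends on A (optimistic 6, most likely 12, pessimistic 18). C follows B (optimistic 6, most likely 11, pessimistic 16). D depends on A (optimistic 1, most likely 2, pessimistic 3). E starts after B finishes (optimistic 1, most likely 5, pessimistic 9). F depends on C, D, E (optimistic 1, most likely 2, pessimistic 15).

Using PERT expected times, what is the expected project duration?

29 hours

te_A = (1 + 4·2 + 3)/6 = 12/6 = 2
te_B = (6 + 4·12 + 18)/6 = 72/6 = 12
te_C = (6 + 4·11 + 16)/6 = 66/6 = 11
te_D = (1 + 4·2 + 3)/6 = 12/6 = 2
te_E = (1 + 4·5 + 9)/6 = 30/6 = 5
te_F = (1 + 4·2 + 15)/6 = 24/6 = 4

Forward pass:
ES_A = 0; EF_A = 2
ES_B = 2; EF_B = 2+12 = 14
ES_C = 14; EF_C = 14+11 = 25
ES_D = 2; EF_D = 2+2 = 4
ES_E = 14; EF_E = 14+5 = 19
ES_F = max(EF_C=25, EF_D=4, EF_E=19) = 25; EF_F = 25+4 = 29
Expected project duration μ = 29 hours. Critical path: A → B → C → F.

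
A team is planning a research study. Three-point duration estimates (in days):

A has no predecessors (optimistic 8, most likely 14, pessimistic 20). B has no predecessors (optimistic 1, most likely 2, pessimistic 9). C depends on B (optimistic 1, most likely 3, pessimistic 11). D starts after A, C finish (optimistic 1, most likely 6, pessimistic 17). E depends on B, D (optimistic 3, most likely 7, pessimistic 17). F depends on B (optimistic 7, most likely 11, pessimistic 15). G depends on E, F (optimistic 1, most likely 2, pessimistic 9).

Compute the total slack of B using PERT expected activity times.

7 days

te_A = (8 + 4·14 + 20)/6 = 84/6 = 14
te_B = (1 + 4·2 + 9)/6 = 18/6 = 3
te_C = (1 + 4·3 + 11)/6 = 24/6 = 4
te_D = (1 + 4·6 + 17)/6 = 42/6 = 7
te_E = (3 + 4·7 + 17)/6 = 48/6 = 8
te_F = (7 + 4·11 + 15)/6 = 66/6 = 11
te_G = (1 + 4·2 + 9)/6 = 18/6 = 3

Forward pass:
ES_A = 0; EF_A = 14
ES_B = 0; EF_B = 3
ES_C = 3; EF_C = 3+4 = 7
ES_D = max(EF_A=14, EF_C=7) = 14; EF_D = 14+7 = 21
ES_E = max(EF_B=3, EF_D=21) = 21; EF_E = 21+8 = 29
ES_F = 3; EF_F = 3+11 = 14
ES_G = max(EF_E=29, EF_F=14) = 29; EF_G = 29+3 = 32
Expected project duration μ = 32 days. Critical path: A → D → E → G.

Backward pass:
LF_G = 32; LS_G = 32−3 = 29
LF_F = LS_G = 29; LS_F = 29−11 = 18
LF_E = LS_G = 29; LS_E = 29−8 = 21
LF_D = LS_E = 21; LS_D = 21−7 = 14
LF_C = LS_D = 14; LS_C = 14−4 = 10
LF_B = min(LS_C=10, LS_E=21, LS_F=18) = 10; LS_B = 10−3 = 7
LF_A = LS_D = 14; LS_A = 14−14 = 0
Slack_B = LS_B − ES_B = 7 − 0 = 7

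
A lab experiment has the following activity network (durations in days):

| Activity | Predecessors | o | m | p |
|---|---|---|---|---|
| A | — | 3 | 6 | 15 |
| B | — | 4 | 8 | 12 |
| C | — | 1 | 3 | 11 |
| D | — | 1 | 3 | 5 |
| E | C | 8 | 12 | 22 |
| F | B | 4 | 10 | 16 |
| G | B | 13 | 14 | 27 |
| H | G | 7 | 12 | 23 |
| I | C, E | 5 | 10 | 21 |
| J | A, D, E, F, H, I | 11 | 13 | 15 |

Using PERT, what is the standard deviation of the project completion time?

te_A = (3 + 4·6 + 15)/6 = 42/6 = 7; σ²_A = ((15−3)/6)² = 4.000
te_B = (4 + 4·8 + 12)/6 = 48/6 = 8; σ²_B = ((12−4)/6)² = 1.778
te_C = (1 + 4·3 + 11)/6 = 24/6 = 4; σ²_C = ((11−1)/6)² = 2.778
te_D = (1 + 4·3 + 5)/6 = 18/6 = 3; σ²_D = ((5−1)/6)² = 0.444
te_E = (8 + 4·12 + 22)/6 = 78/6 = 13; σ²_E = ((22−8)/6)² = 5.444
te_F = (4 + 4·10 + 16)/6 = 60/6 = 10; σ²_F = ((16−4)/6)² = 4.000
te_G = (13 + 4·14 + 27)/6 = 96/6 = 16; σ²_G = ((27−13)/6)² = 5.444
te_H = (7 + 4·12 + 23)/6 = 78/6 = 13; σ²_H = ((23−7)/6)² = 7.111
te_I = (5 + 4·10 + 21)/6 = 66/6 = 11; σ²_I = ((21−5)/6)² = 7.111
te_J = (11 + 4·13 + 15)/6 = 78/6 = 13; σ²_J = ((15−11)/6)² = 0.444

Forward pass:
ES_A = 0; EF_A = 7
ES_B = 0; EF_B = 8
ES_C = 0; EF_C = 4
ES_D = 0; EF_D = 3
ES_E = 4; EF_E = 4+13 = 17
ES_F = 8; EF_F = 8+10 = 18
ES_G = 8; EF_G = 8+16 = 24
ES_H = 24; EF_H = 24+13 = 37
ES_I = max(EF_C=4, EF_E=17) = 17; EF_I = 17+11 = 28
ES_J = max(EF_A=7, EF_D=3, EF_E=17, EF_F=18, EF_H=37, EF_I=28) = 37; EF_J = 37+13 = 50
Expected project duration μ = 50 days. Critical path: B → G → H → J.

Variance along critical path = 1.778 + 5.444 + 7.111 + 0.444 = 14.778
σ = √14.778 = 3.844 days

3.84 days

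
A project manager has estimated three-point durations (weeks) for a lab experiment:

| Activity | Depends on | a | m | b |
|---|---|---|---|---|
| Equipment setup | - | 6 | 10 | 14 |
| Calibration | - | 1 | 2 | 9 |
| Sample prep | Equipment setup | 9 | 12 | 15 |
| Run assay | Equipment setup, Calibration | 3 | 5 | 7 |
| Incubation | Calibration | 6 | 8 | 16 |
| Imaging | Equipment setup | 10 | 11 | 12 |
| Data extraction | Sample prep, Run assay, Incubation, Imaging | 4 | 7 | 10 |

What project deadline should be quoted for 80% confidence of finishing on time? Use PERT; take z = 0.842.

30.6 weeks

te_Equipment setup = (6 + 4·10 + 14)/6 = 60/6 = 10; σ²_Equipment setup = ((14−6)/6)² = 1.778
te_Calibration = (1 + 4·2 + 9)/6 = 18/6 = 3; σ²_Calibration = ((9−1)/6)² = 1.778
te_Sample prep = (9 + 4·12 + 15)/6 = 72/6 = 12; σ²_Sample prep = ((15−9)/6)² = 1.000
te_Run assay = (3 + 4·5 + 7)/6 = 30/6 = 5; σ²_Run assay = ((7−3)/6)² = 0.444
te_Incubation = (6 + 4·8 + 16)/6 = 54/6 = 9; σ²_Incubation = ((16−6)/6)² = 2.778
te_Imaging = (10 + 4·11 + 12)/6 = 66/6 = 11; σ²_Imaging = ((12−10)/6)² = 0.111
te_Data extraction = (4 + 4·7 + 10)/6 = 42/6 = 7; σ²_Data extraction = ((10−4)/6)² = 1.000

Forward pass:
ES_Equipment setup = 0; EF_Equipment setup = 10
ES_Calibration = 0; EF_Calibration = 3
ES_Sample prep = 10; EF_Sample prep = 10+12 = 22
ES_Run assay = max(EF_Equipment setup=10, EF_Calibration=3) = 10; EF_Run assay = 10+5 = 15
ES_Incubation = 3; EF_Incubation = 3+9 = 12
ES_Imaging = 10; EF_Imaging = 10+11 = 21
ES_Data extraction = max(EF_Sample prep=22, EF_Run assay=15, EF_Incubation=12, EF_Imaging=21) = 22; EF_Data extraction = 22+7 = 29
Expected project duration μ = 29 weeks. Critical path: Equipment setup → Sample prep → Data extraction.

Variance along critical path = 1.778 + 1.000 + 1.000 = 3.778; σ = 1.944 weeks.
D = μ + z·σ = 29 + 0.842·1.944 = 30.6 weeks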